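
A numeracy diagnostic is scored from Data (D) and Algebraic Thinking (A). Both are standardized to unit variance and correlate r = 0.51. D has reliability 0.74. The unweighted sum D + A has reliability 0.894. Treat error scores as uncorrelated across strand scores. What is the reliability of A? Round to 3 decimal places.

Var(D+A) = 2 + 2·0.51 = 3.020.
True-score variance = ρ_D + ρ_A + 2·0.51, so 0.894 = (0.74 + ρ_A + 1.02) / 3.020.
ρ_A = 0.894·3.020 − 0.74 − 1.02 = 0.940.

0.940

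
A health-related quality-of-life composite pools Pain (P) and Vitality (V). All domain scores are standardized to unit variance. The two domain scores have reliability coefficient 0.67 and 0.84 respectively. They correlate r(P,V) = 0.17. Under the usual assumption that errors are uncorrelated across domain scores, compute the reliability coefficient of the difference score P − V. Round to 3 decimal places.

Var(P−V) = 1 + 1 − 2·0.17 = 2 − 0.34 = 1.66.
Because errors are independent across components, Cov(Tᵢ,Tⱼ) = Cov(Xᵢ,Xⱼ); the off-diagonal part of the true-score variance is the same as above.
True-score variance = [0.67 + 0.84] − 0.34 = 1.51 − 0.34 = 1.17.
Reliability = 1.17 / 1.66 = 0.705.

0.705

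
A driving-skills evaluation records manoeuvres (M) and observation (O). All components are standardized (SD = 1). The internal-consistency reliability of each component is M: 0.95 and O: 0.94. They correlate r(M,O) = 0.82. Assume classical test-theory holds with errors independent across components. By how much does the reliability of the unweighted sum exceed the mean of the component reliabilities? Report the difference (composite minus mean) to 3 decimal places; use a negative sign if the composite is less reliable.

0.025

Var(sum) = 2 + 1.64 = 3.64; true-score variance = 1.89 + 1.64 = 3.53; composite reliability = 0.9698.
Mean component reliability = 0.9450.
Difference = 0.9698 − 0.9450 = 0.025.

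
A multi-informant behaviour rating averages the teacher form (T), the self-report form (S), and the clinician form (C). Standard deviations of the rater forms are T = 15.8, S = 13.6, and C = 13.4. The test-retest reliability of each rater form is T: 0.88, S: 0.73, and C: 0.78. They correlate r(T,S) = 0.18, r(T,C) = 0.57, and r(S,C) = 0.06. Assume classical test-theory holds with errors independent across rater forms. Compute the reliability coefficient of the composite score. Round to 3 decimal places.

Var(T+S+C) = 15.8² + 13.6² + 13.4² + 2·[15.8·13.6·0.18 + 15.8·13.4·0.57 + 13.6·13.4·0.06] = 614.16 + 340.586 = 954.746.
Because errors are independent across components, Cov(Tᵢ,Tⱼ) = Cov(Xᵢ,Xⱼ); the off-diagonal part of the true-score variance is the same as above.
True-score variance = [15.8²·0.88 + 13.6²·0.73 + 13.4²·0.78] + 340.586 = 494.761 + 340.586 = 835.347.
Reliability = 835.347 / 954.746 = 0.875.

0.875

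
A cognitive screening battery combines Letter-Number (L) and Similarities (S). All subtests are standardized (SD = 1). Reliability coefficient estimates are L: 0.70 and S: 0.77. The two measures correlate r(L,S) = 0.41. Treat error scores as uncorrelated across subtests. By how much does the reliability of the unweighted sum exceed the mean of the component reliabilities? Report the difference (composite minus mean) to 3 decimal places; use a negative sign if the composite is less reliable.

0.077

Var(sum) = 2 + 0.82 = 2.82; true-score variance = 1.47 + 0.82 = 2.29; composite reliability = 0.8121.
Mean component reliability = 0.7350.
Difference = 0.8121 − 0.7350 = 0.077.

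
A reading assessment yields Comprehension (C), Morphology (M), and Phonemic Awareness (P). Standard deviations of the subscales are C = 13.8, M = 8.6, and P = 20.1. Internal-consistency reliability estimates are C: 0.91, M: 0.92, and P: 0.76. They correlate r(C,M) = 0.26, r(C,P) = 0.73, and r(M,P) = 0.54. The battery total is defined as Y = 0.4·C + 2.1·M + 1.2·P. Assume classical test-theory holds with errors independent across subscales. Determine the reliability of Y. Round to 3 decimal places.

0.898

Var(Y) = 0.4²·13.8² + 2.1²·8.6² + 1.2²·20.1² + 2·[0.84·13.8·8.6·0.26 + 0.48·13.8·20.1·0.73 + 2.52·8.6·20.1·0.54] = 938.408 + 716.683 = 1655.09.
Under uncorrelated errors the observed covariances equal the true-score covariances, so only the own-variance terms attenuate.
True-score variance = [0.4²·13.8²·0.91 + 2.1²·8.6²·0.92 + 1.2²·20.1²·0.76] + 716.683 = 769.947 + 716.683 = 1486.63.
Reliability = 1486.63 / 1655.09 = 0.898.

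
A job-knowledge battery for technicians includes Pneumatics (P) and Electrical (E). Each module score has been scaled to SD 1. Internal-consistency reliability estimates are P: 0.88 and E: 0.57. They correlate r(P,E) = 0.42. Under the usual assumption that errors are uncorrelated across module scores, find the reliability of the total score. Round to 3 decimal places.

0.806

Var(P+E) = 2 + 2·[0.42] = 2 + 0.84 = 2.84.
Because errors are independent across components, Cov(Tᵢ,Tⱼ) = Cov(Xᵢ,Xⱼ); the off-diagonal part of the true-score variance is the same as above.
True-score variance = [0.88 + 0.57] + 0.84 = 1.45 + 0.84 = 2.29.
Reliability = 2.29 / 2.84 = 0.806.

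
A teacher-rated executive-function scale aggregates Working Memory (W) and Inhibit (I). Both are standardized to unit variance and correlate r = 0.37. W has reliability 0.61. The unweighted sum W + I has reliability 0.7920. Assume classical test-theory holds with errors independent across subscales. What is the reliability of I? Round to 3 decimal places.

0.820

Var(W+I) = 2 + 2·0.37 = 2.740.
True-score variance = ρ_W + ρ_I + 2·0.37, so 0.7920 = (0.61 + ρ_I + 0.74) / 2.740.
ρ_I = 0.7920·2.740 − 0.61 − 0.74 = 0.820.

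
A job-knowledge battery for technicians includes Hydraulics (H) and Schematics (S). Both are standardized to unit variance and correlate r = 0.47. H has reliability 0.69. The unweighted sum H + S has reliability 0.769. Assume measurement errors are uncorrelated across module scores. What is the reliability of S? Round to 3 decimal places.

0.631

Var(H+S) = 2 + 2·0.47 = 2.940.
True-score variance = ρ_H + ρ_S + 2·0.47, so 0.769 = (0.69 + ρ_S + 0.94) / 2.940.
ρ_S = 0.769·2.940 − 0.69 − 0.94 = 0.631.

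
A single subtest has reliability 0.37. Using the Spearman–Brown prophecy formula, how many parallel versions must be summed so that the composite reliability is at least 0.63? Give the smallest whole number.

k ≥ ρ*(1−ρ₁)/(ρ₁(1−ρ*)) = 0.63·0.63 / (0.37·0.37) = 2.899.
Smallest integer k = 3.

3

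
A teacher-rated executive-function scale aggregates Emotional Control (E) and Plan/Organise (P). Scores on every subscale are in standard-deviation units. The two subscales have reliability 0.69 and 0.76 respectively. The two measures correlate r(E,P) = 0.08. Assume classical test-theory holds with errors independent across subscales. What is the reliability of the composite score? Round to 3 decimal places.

0.745

Var(E+P) = 2 + 2·[0.08] = 2 + 0.16 = 2.16.
With uncorrelated errors the cross-covariances are all true-score covariance, so they carry over unchanged; only the diagonal terms shrink to ρᵢσᵢ².
True-score variance = [0.69 + 0.76] + 0.16 = 1.45 + 0.16 = 1.61.
Reliability = 1.61 / 2.16 = 0.745.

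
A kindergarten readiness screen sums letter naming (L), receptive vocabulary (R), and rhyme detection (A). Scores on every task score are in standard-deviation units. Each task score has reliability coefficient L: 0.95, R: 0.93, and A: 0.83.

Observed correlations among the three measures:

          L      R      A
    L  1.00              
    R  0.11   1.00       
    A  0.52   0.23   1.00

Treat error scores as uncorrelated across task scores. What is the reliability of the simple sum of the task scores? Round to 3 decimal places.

0.939

Var(L+R+A) = 3 + 2·[0.11 + 0.52 + 0.23] = 3 + 1.72 = 4.72.
With uncorrelated errors the cross-covariances are all true-score covariance, so they carry over unchanged; only the diagonal terms shrink to ρᵢσᵢ².
True-score variance = [0.95 + 0.93 + 0.83] + 1.72 = 2.71 + 1.72 = 4.43.
Reliability = 4.43 / 4.72 = 0.939.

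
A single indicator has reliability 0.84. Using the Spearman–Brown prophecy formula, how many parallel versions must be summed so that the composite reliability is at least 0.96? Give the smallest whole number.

5

k ≥ ρ*(1−ρ₁)/(ρ₁(1−ρ*)) = 0.96·0.16 / (0.84·0.04) = 4.571.
Smallest integer k = 5.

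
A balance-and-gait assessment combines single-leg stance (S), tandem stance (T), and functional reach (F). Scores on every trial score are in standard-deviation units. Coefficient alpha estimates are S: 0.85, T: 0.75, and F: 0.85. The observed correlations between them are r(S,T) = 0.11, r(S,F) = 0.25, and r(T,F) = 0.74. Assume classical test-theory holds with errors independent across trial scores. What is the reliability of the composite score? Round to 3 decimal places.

Var(S+T+F) = 3 + 2·[0.11 + 0.25 + 0.74] = 3 + 2.2 = 5.2.
With uncorrelated errors the cross-covariances are all true-score covariance, so they carry over unchanged; only the diagonal terms shrink to ρᵢσᵢ².
True-score variance = [0.85 + 0.75 + 0.85] + 2.2 = 2.45 + 2.2 = 4.65.
Reliability = 4.65 / 5.2 = 0.894.

0.894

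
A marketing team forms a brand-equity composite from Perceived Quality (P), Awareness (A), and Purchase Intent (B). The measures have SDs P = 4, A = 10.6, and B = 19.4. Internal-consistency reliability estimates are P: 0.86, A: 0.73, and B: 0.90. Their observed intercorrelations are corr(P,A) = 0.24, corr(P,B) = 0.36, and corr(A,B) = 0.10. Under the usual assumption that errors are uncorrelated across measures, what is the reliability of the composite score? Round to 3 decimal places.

Var(P+A+B) = 4² + 10.6² + 19.4² + 2·[4·10.6·0.24 + 4·19.4·0.36 + 10.6·19.4·0.10] = 504.72 + 117.352 = 622.072.
Under uncorrelated errors the observed covariances equal the true-score covariances, so only the own-variance terms attenuate.
True-score variance = [4²·0.86 + 10.6²·0.73 + 19.4²·0.90] + 117.352 = 434.507 + 117.352 = 551.859.
Reliability = 551.859 / 622.072 = 0.887.

0.887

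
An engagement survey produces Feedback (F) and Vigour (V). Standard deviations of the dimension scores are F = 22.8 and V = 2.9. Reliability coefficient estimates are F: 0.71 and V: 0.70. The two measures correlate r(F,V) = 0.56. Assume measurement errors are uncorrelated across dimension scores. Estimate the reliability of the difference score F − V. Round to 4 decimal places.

Var(F−V) = 22.8² + 2.9² − 2·22.8·2.9·0.56 = 528.25 − 74.0544 = 454.196.
With uncorrelated errors the cross-covariances are all true-score covariance, so they carry over unchanged; only the diagonal terms shrink to ρᵢσᵢ².
True-score variance = [22.8²·0.71 + 2.9²·0.70] − 74.0544 = 374.973 − 74.0544 = 300.919.
Reliability = 300.919 / 454.196 = 0.6625.

0.6625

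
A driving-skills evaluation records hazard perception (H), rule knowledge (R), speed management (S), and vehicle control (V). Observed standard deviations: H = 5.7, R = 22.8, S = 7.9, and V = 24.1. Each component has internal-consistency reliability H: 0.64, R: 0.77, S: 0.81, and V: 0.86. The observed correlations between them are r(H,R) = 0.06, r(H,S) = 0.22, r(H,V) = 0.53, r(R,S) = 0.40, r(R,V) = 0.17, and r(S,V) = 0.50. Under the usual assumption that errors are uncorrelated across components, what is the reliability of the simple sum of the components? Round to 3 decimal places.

Var(H+R+S+V) = 5.7² + 22.8² + 7.9² + 24.1² + 2·[5.7·22.8·0.06 + 5.7·7.9·0.22 + 5.7·24.1·0.53 + 22.8·7.9·0.40 + 22.8·24.1·0.17 + 7.9·24.1·0.50] = 1195.55 + 702.33 = 1897.88.
Because errors are independent across components, Cov(Tᵢ,Tⱼ) = Cov(Xᵢ,Xⱼ); the off-diagonal part of the true-score variance is the same as above.
True-score variance = [5.7²·0.64 + 22.8²·0.77 + 7.9²·0.81 + 24.1²·0.86] + 702.33 = 971.119 + 702.33 = 1673.45.
Reliability = 1673.45 / 1897.88 = 0.882.

0.882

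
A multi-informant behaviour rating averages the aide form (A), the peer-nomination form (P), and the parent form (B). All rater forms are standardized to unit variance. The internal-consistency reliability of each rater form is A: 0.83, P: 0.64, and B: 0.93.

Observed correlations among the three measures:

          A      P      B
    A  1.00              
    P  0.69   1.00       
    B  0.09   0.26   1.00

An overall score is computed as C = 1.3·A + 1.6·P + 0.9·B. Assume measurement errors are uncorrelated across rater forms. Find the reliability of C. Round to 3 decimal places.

Var(C) = 1.3² + 1.6² + 0.9² + 2·[2.08·0.69 + 1.17·0.09 + 1.44·0.26] = 5.06 + 3.8298 = 8.8898.
Because errors are independent across components, Cov(Tᵢ,Tⱼ) = Cov(Xᵢ,Xⱼ); the off-diagonal part of the true-score variance is the same as above.
True-score variance = [1.3²·0.83 + 1.6²·0.64 + 0.9²·0.93] + 3.8298 = 3.7944 + 3.8298 = 7.6242.
Reliability = 7.6242 / 8.8898 = 0.858.

0.858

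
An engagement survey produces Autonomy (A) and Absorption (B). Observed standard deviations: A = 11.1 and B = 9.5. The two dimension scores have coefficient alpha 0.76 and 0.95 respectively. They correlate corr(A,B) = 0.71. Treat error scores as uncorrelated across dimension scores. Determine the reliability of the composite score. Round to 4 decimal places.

0.9062

Var(A+B) = 11.1² + 9.5² + 2·[11.1·9.5·0.71] = 213.46 + 149.739 = 363.199.
With uncorrelated errors the cross-covariances are all true-score covariance, so they carry over unchanged; only the diagonal terms shrink to ρᵢσᵢ².
True-score variance = [11.1²·0.76 + 9.5²·0.95] + 149.739 = 179.377 + 149.739 = 329.116.
Reliability = 329.116 / 363.199 = 0.9062.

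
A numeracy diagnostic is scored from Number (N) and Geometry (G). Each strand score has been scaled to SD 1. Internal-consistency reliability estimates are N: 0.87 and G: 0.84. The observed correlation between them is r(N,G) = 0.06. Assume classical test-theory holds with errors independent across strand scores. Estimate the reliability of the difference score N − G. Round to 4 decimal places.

Var(N−G) = 1 + 1 − 2·0.06 = 2 − 0.12 = 1.88.
With uncorrelated errors the cross-covariances are all true-score covariance, so they carry over unchanged; only the diagonal terms shrink to ρᵢσᵢ².
True-score variance = [0.87 + 0.84] − 0.12 = 1.71 − 0.12 = 1.59.
Reliability = 1.59 / 1.88 = 0.8457.

0.8457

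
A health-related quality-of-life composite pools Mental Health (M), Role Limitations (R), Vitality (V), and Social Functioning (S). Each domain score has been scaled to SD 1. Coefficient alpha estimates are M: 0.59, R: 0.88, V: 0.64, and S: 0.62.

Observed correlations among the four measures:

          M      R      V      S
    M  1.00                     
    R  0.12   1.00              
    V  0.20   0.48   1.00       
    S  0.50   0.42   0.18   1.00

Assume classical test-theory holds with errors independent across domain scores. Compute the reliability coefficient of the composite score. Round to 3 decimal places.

Var(M+R+V+S) = 4 + 2·[0.12 + 0.20 + 0.50 + 0.48 + 0.42 + 0.18] = 4 + 3.8 = 7.8.
With uncorrelated errors the cross-covariances are all true-score covariance, so they carry over unchanged; only the diagonal terms shrink to ρᵢσᵢ².
True-score variance = [0.59 + 0.88 + 0.64 + 0.62] + 3.8 = 2.73 + 3.8 = 6.53.
Reliability = 6.53 / 7.8 = 0.837.

0.837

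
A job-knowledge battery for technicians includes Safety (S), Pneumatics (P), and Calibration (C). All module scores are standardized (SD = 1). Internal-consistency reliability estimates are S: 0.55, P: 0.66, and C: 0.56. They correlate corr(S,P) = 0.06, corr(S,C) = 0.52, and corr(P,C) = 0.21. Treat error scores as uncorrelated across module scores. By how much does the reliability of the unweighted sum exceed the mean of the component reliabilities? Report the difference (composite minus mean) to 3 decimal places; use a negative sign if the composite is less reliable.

Var(sum) = 3 + 1.58 = 4.58; true-score variance = 1.77 + 1.58 = 3.35; composite reliability = 0.7314.
Mean component reliability = 0.5900.
Difference = 0.7314 − 0.5900 = 0.141.

0.141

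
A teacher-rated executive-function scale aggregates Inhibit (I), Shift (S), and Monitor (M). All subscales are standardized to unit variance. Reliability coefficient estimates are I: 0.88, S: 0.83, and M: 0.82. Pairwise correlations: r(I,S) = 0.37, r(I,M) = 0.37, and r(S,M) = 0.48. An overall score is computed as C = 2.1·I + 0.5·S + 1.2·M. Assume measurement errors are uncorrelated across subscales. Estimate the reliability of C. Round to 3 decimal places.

Var(C) = 2.1² + 0.5² + 1.2² + 2·[1.05·0.37 + 2.52·0.37 + 0.6·0.48] = 6.1 + 3.2178 = 9.3178.
Under uncorrelated errors the observed covariances equal the true-score covariances, so only the own-variance terms attenuate.
True-score variance = [2.1²·0.88 + 0.5²·0.83 + 1.2²·0.82] + 3.2178 = 5.2691 + 3.2178 = 8.4869.
Reliability = 8.4869 / 9.3178 = 0.911.

0.911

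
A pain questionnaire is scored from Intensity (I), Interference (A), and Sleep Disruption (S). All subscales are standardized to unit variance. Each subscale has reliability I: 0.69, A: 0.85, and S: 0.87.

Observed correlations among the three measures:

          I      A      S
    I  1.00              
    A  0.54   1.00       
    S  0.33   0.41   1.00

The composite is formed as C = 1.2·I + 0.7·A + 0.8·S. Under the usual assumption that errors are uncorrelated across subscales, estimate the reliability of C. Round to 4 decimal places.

0.8680

Var(C) = 1.2² + 0.7² + 0.8² + 2·[0.84·0.54 + 0.96·0.33 + 0.56·0.41] = 2.57 + 2 = 4.57.
With uncorrelated errors the cross-covariances are all true-score covariance, so they carry over unchanged; only the diagonal terms shrink to ρᵢσᵢ².
True-score variance = [1.2²·0.69 + 0.7²·0.85 + 0.8²·0.87] + 2 = 1.9669 + 2 = 3.9669.
Reliability = 3.9669 / 4.57 = 0.8680.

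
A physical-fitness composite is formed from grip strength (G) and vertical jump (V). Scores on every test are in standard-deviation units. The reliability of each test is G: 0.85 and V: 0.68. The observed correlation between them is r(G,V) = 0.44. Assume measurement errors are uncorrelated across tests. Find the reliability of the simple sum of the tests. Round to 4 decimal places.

0.8368

Var(G+V) = 2 + 2·[0.44] = 2 + 0.88 = 2.88.
Under uncorrelated errors the observed covariances equal the true-score covariances, so only the own-variance terms attenuate.
True-score variance = [0.85 + 0.68] + 0.88 = 1.53 + 0.88 = 2.41.
Reliability = 2.41 / 2.88 = 0.8368.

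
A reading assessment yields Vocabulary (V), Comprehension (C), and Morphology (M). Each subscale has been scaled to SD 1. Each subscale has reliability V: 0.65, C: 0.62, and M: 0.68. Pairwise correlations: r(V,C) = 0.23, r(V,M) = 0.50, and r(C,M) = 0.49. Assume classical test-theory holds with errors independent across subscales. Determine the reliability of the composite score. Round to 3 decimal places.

0.807

Var(V+C+M) = 3 + 2·[0.23 + 0.50 + 0.49] = 3 + 2.44 = 5.44.
With uncorrelated errors the cross-covariances are all true-score covariance, so they carry over unchanged; only the diagonal terms shrink to ρᵢσᵢ².
True-score variance = [0.65 + 0.62 + 0.68] + 2.44 = 1.95 + 2.44 = 4.39.
Reliability = 4.39 / 5.44 = 0.807.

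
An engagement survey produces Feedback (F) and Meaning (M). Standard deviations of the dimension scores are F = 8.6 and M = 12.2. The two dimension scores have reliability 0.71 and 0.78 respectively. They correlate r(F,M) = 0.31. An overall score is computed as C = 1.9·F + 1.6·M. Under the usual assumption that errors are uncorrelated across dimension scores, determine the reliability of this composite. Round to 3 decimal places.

0.809

Var(C) = 1.9²·8.6² + 1.6²·12.2² + 2·[3.04·8.6·12.2·0.31] = 648.026 + 197.753 = 845.779.
Because errors are independent across components, Cov(Tᵢ,Tⱼ) = Cov(Xᵢ,Xⱼ); the off-diagonal part of the true-score variance is the same as above.
True-score variance = [1.9²·8.6²·0.71 + 1.6²·12.2²·0.78] + 197.753 = 486.771 + 197.753 = 684.524.
Reliability = 684.524 / 845.779 = 0.809.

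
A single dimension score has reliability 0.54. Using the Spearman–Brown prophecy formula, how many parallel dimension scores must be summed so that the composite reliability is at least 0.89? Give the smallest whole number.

7

k ≥ ρ*(1−ρ₁)/(ρ₁(1−ρ*)) = 0.89·0.46 / (0.54·0.11) = 6.892.
Smallest integer k = 7.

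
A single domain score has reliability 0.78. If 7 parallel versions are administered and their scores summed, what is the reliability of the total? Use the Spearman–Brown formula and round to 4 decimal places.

ρ_k = kρ / (1 + (k−1)ρ) = 7·0.78 / (1 + 6·0.78) = 5.460 / 5.680 = 0.9613.

0.9613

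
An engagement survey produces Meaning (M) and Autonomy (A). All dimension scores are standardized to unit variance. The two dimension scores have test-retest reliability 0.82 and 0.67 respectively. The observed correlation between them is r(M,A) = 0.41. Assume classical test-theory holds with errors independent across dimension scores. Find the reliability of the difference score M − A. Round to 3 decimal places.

Var(M−A) = 1 + 1 − 2·0.41 = 2 − 0.82 = 1.18.
With uncorrelated errors the cross-covariances are all true-score covariance, so they carry over unchanged; only the diagonal terms shrink to ρᵢσᵢ².
True-score variance = [0.82 + 0.67] − 0.82 = 1.49 − 0.82 = 0.67.
Reliability = 0.67 / 1.18 = 0.568.

0.568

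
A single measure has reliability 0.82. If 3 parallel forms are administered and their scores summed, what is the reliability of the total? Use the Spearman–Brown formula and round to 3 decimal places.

ρ_k = kρ / (1 + (k−1)ρ) = 3·0.82 / (1 + 2·0.82) = 2.460 / 2.640 = 0.932.

0.932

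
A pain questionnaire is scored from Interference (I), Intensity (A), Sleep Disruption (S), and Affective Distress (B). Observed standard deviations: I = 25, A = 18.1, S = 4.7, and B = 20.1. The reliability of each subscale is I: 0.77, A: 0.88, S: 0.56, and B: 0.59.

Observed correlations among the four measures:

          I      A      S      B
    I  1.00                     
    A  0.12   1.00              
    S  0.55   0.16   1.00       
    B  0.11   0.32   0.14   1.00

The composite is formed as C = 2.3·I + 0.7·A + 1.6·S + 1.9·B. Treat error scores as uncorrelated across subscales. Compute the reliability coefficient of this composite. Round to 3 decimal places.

Var(C) = 2.3²·25² + 0.7²·18.1² + 1.6²·4.7² + 1.9²·20.1² + 2·[1.61·25·18.1·0.12 + 3.68·25·4.7·0.55 + 4.37·25·20.1·0.11 + 1.12·18.1·4.7·0.16 + 1.33·18.1·20.1·0.32 + 3.04·4.7·20.1·0.14] = 4981.81 + 1554.17 = 6535.97.
With uncorrelated errors the cross-covariances are all true-score covariance, so they carry over unchanged; only the diagonal terms shrink to ρᵢσᵢ².
True-score variance = [2.3²·25²·0.77 + 0.7²·18.1²·0.88 + 1.6²·4.7²·0.56 + 1.9²·20.1²·0.59] + 1554.17 = 3579.25 + 1554.17 = 5133.41.
Reliability = 5133.41 / 6535.97 = 0.785.

0.785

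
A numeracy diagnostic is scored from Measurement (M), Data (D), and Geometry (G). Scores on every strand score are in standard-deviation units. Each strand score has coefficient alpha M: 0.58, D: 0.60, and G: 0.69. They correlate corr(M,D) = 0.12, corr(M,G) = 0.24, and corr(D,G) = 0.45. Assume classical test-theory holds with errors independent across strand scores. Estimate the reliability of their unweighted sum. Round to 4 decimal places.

Var(M+D+G) = 3 + 2·[0.12 + 0.24 + 0.45] = 3 + 1.62 = 4.62.
With uncorrelated errors the cross-covariances are all true-score covariance, so they carry over unchanged; only the diagonal terms shrink to ρᵢσᵢ².
True-score variance = [0.58 + 0.60 + 0.69] + 1.62 = 1.87 + 1.62 = 3.49.
Reliability = 3.49 / 4.62 = 0.7554.

0.7554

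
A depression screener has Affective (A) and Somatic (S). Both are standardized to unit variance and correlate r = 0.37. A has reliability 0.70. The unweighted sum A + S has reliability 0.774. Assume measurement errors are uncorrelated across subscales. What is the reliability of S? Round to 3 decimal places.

0.681

Var(A+S) = 2 + 2·0.37 = 2.740.
True-score variance = ρ_A + ρ_S + 2·0.37, so 0.774 = (0.70 + ρ_S + 0.74) / 2.740.
ρ_S = 0.774·2.740 − 0.70 − 0.74 = 0.681.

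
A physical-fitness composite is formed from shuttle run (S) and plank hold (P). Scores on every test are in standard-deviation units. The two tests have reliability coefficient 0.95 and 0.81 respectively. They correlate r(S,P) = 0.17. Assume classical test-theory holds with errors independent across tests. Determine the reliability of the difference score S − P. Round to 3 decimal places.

Var(S−P) = 1 + 1 − 2·0.17 = 2 − 0.34 = 1.66.
Under uncorrelated errors the observed covariances equal the true-score covariances, so only the own-variance terms attenuate.
True-score variance = [0.95 + 0.81] − 0.34 = 1.76 − 0.34 = 1.42.
Reliability = 1.42 / 1.66 = 0.855.

0.855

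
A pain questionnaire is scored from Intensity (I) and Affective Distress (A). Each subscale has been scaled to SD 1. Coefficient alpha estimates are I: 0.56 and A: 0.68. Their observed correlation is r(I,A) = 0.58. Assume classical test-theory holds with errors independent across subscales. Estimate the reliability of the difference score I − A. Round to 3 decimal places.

0.095

Var(I−A) = 1 + 1 − 2·0.58 = 2 − 1.16 = 0.84.
With uncorrelated errors the cross-covariances are all true-score covariance, so they carry over unchanged; only the diagonal terms shrink to ρᵢσᵢ².
True-score variance = [0.56 + 0.68] − 1.16 = 1.24 − 1.16 = 0.08.
Reliability = 0.08 / 0.84 = 0.095.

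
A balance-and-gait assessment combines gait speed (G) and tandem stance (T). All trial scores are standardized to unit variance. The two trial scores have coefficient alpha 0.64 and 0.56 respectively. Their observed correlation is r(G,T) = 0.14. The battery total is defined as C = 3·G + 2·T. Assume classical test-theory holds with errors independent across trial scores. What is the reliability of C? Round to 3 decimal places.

Var(C) = 3² + 2² + 2·[6·0.14] = 13 + 1.68 = 14.68.
Under uncorrelated errors the observed covariances equal the true-score covariances, so only the own-variance terms attenuate.
True-score variance = [3²·0.64 + 2²·0.56] + 1.68 = 8 + 1.68 = 9.68.
Reliability = 9.68 / 14.68 = 0.659.

0.659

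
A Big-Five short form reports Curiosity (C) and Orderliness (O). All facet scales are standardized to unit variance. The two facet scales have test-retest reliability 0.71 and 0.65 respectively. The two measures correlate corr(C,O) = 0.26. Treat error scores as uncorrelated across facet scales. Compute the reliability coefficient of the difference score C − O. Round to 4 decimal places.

Var(C−O) = 1 + 1 − 2·0.26 = 2 − 0.52 = 1.48.
Under uncorrelated errors the observed covariances equal the true-score covariances, so only the own-variance terms attenuate.
True-score variance = [0.71 + 0.65] − 0.52 = 1.36 − 0.52 = 0.84.
Reliability = 0.84 / 1.48 = 0.5676.

0.5676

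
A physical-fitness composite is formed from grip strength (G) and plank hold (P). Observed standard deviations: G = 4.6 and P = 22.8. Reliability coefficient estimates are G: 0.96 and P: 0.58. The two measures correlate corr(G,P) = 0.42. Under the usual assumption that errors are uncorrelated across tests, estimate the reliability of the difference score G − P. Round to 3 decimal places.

Var(G−P) = 4.6² + 22.8² − 2·4.6·22.8·0.42 = 541 − 88.0992 = 452.901.
Under uncorrelated errors the observed covariances equal the true-score covariances, so only the own-variance terms attenuate.
True-score variance = [4.6²·0.96 + 22.8²·0.58] − 88.0992 = 321.821 − 88.0992 = 233.722.
Reliability = 233.722 / 452.901 = 0.516.

0.516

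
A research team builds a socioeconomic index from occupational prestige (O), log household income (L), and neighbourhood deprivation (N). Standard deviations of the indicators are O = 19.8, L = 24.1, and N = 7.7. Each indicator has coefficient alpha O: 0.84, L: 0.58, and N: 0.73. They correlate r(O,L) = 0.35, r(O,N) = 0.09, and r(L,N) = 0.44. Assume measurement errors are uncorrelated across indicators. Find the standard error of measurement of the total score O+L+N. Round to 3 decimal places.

Var(total) = 1032.14 + 524.77 = 1556.91.
True-score variance = 709.465 + 524.77 = 1234.24, so reliability = 0.7927.
Error variance = 1556.91 − 1234.24 = 322.675; SEM = √322.675 = 17.963.

17.963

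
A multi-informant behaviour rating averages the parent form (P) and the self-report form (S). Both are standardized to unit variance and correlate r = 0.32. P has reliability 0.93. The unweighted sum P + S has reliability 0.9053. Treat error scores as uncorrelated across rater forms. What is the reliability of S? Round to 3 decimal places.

Var(P+S) = 2 + 2·0.32 = 2.640.
True-score variance = ρ_P + ρ_S + 2·0.32, so 0.9053 = (0.93 + ρ_S + 0.64) / 2.640.
ρ_S = 0.9053·2.640 − 0.93 − 0.64 = 0.820.

0.820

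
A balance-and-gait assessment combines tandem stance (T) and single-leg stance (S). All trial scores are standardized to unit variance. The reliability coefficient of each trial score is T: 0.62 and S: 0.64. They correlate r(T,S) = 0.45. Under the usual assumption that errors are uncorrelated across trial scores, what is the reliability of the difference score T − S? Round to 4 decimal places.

Var(T−S) = 1 + 1 − 2·0.45 = 2 − 0.9 = 1.1.
Because errors are independent across components, Cov(Tᵢ,Tⱼ) = Cov(Xᵢ,Xⱼ); the off-diagonal part of the true-score variance is the same as above.
True-score variance = [0.62 + 0.64] − 0.9 = 1.26 − 0.9 = 0.36.
Reliability = 0.36 / 1.1 = 0.3273.

0.3273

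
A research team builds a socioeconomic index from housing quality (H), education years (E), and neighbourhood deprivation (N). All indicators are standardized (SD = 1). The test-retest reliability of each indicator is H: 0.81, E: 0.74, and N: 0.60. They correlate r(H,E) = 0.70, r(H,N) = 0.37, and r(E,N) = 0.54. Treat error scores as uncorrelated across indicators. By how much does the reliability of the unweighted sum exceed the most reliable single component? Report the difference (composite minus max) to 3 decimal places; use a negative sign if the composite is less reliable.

Var(sum) = 3 + 3.22 = 6.22; true-score variance = 2.15 + 3.22 = 5.37; composite reliability = 0.8633.
Max component reliability = 0.8100.
Difference = 0.8633 − 0.8100 = 0.053.

0.053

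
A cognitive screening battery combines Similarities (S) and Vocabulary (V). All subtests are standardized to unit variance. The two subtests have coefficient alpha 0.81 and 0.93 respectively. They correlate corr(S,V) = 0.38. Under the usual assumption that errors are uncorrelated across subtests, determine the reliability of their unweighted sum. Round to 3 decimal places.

0.906

Var(S+V) = 2 + 2·[0.38] = 2 + 0.76 = 2.76.
With uncorrelated errors the cross-covariances are all true-score covariance, so they carry over unchanged; only the diagonal terms shrink to ρᵢσᵢ².
True-score variance = [0.81 + 0.93] + 0.76 = 1.74 + 0.76 = 2.5.
Reliability = 2.5 / 2.76 = 0.906.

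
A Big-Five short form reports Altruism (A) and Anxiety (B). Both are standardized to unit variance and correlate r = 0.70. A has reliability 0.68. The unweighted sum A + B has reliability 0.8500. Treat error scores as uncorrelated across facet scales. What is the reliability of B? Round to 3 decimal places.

0.810

Var(A+B) = 2 + 2·0.70 = 3.400.
True-score variance = ρ_A + ρ_B + 2·0.70, so 0.8500 = (0.68 + ρ_B + 1.40) / 3.400.
ρ_B = 0.8500·3.400 − 0.68 − 1.40 = 0.810.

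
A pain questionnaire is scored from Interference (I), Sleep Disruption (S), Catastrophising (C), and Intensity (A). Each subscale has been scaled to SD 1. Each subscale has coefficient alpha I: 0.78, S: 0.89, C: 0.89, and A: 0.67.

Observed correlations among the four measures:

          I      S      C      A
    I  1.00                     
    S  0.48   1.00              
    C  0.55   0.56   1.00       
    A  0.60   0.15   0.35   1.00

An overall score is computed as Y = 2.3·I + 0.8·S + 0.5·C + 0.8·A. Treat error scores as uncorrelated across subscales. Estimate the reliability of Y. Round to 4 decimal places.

Var(Y) = 2.3² + 0.8² + 0.5² + 0.8² + 2·[1.84·0.48 + 1.15·0.55 + 1.84·0.60 + 0.4·0.56 + 0.64·0.15 + 0.4·0.35] = 6.82 + 6.1594 = 12.9794.
Because errors are independent across components, Cov(Tᵢ,Tⱼ) = Cov(Xᵢ,Xⱼ); the off-diagonal part of the true-score variance is the same as above.
True-score variance = [2.3²·0.78 + 0.8²·0.89 + 0.5²·0.89 + 0.8²·0.67] + 6.1594 = 5.3471 + 6.1594 = 11.5065.
Reliability = 11.5065 / 12.9794 = 0.8865.

0.8865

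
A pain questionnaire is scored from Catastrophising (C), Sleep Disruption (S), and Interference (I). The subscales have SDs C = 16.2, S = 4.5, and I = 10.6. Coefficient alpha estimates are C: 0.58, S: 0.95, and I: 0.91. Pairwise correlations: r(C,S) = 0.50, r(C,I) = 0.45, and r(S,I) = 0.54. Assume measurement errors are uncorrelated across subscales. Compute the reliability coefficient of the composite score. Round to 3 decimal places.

Var(C+S+I) = 16.2² + 4.5² + 10.6² + 2·[16.2·4.5·0.50 + 16.2·10.6·0.45 + 4.5·10.6·0.54] = 395.05 + 278.964 = 674.014.
Under uncorrelated errors the observed covariances equal the true-score covariances, so only the own-variance terms attenuate.
True-score variance = [16.2²·0.58 + 4.5²·0.95 + 10.6²·0.91] + 278.964 = 273.7 + 278.964 = 552.664.
Reliability = 552.664 / 674.014 = 0.820.

0.820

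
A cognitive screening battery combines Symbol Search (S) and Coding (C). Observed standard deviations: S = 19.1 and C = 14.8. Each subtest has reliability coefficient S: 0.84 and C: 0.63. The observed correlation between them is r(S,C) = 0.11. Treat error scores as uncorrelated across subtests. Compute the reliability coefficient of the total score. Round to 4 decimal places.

0.7842

Var(S+C) = 19.1² + 14.8² + 2·[19.1·14.8·0.11] = 583.85 + 62.1896 = 646.04.
Because errors are independent across components, Cov(Tᵢ,Tⱼ) = Cov(Xᵢ,Xⱼ); the off-diagonal part of the true-score variance is the same as above.
True-score variance = [19.1²·0.84 + 14.8²·0.63] + 62.1896 = 444.436 + 62.1896 = 506.625.
Reliability = 506.625 / 646.04 = 0.7842.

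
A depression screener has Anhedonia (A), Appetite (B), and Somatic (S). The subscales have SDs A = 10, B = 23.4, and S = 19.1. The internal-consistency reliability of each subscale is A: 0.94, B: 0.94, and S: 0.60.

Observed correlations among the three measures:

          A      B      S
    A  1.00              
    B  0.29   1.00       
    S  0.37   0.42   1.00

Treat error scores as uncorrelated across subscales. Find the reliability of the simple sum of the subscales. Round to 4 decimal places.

0.8890

Var(A+B+S) = 10² + 23.4² + 19.1² + 2·[10·23.4·0.29 + 10·19.1·0.37 + 23.4·19.1·0.42] = 1012.37 + 652.49 = 1664.86.
With uncorrelated errors the cross-covariances are all true-score covariance, so they carry over unchanged; only the diagonal terms shrink to ρᵢσᵢ².
True-score variance = [10²·0.94 + 23.4²·0.94 + 19.1²·0.60] + 652.49 = 827.592 + 652.49 = 1480.08.
Reliability = 1480.08 / 1664.86 = 0.8890.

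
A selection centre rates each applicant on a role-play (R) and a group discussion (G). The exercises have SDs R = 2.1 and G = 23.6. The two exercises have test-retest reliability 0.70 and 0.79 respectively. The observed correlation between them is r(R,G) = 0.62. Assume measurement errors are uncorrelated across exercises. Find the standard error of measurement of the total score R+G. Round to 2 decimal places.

Var(total) = 561.37 + 61.4544 = 622.824.
True-score variance = 443.085 + 61.4544 = 504.54, so reliability = 0.8101.
Error variance = 622.824 − 504.54 = 118.285; SEM = √118.285 = 10.88.

10.88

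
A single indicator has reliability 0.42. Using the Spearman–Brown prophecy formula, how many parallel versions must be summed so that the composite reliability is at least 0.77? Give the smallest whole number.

5

k ≥ ρ*(1−ρ₁)/(ρ₁(1−ρ*)) = 0.77·0.58 / (0.42·0.23) = 4.623.
Smallest integer k = 5.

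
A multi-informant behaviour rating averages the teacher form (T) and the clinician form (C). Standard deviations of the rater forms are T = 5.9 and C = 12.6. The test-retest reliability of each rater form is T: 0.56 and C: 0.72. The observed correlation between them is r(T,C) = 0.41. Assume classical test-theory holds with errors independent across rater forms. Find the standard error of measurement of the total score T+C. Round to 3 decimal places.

7.731

Var(total) = 193.57 + 60.9588 = 254.529.
True-score variance = 133.801 + 60.9588 = 194.76, so reliability = 0.7652.
Error variance = 254.529 − 194.76 = 59.7692; SEM = √59.7692 = 7.731.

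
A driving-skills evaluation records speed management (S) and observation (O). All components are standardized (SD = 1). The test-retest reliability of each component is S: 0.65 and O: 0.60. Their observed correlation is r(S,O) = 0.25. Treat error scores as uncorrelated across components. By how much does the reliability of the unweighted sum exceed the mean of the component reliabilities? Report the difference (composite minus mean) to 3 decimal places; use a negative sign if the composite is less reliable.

Var(sum) = 2 + 0.5 = 2.5; true-score variance = 1.25 + 0.5 = 1.75; composite reliability = 0.7000.
Mean component reliability = 0.6250.
Difference = 0.7000 − 0.6250 = 0.075.

0.075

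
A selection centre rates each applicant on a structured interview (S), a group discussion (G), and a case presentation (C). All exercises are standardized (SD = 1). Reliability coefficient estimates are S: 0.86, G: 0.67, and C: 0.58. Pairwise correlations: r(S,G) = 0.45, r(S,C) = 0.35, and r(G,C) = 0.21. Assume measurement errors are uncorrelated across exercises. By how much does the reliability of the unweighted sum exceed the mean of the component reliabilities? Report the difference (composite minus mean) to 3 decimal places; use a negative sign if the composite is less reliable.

0.119

Var(sum) = 3 + 2.02 = 5.02; true-score variance = 2.11 + 2.02 = 4.13; composite reliability = 0.8227.
Mean component reliability = 0.7033.
Difference = 0.8227 − 0.7033 = 0.119.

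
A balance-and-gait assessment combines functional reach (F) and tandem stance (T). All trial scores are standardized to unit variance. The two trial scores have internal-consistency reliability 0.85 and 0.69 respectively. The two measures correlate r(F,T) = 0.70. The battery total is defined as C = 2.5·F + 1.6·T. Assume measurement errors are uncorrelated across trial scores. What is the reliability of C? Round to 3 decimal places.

Var(C) = 2.5² + 1.6² + 2·[4·0.70] = 8.81 + 5.6 = 14.41.
With uncorrelated errors the cross-covariances are all true-score covariance, so they carry over unchanged; only the diagonal terms shrink to ρᵢσᵢ².
True-score variance = [2.5²·0.85 + 1.6²·0.69] + 5.6 = 7.0789 + 5.6 = 12.6789.
Reliability = 12.6789 / 14.41 = 0.880.

0.880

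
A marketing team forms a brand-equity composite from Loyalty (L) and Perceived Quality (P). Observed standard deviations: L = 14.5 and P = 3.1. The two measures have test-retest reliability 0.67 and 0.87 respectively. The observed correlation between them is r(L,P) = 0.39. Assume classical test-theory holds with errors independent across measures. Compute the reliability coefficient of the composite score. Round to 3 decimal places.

0.723

Var(L+P) = 14.5² + 3.1² + 2·[14.5·3.1·0.39] = 219.86 + 35.061 = 254.921.
With uncorrelated errors the cross-covariances are all true-score covariance, so they carry over unchanged; only the diagonal terms shrink to ρᵢσᵢ².
True-score variance = [14.5²·0.67 + 3.1²·0.87] + 35.061 = 149.228 + 35.061 = 184.289.
Reliability = 184.289 / 254.921 = 0.723.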